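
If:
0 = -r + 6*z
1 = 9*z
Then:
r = 2/3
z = 1/9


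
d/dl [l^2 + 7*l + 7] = 2*l + 7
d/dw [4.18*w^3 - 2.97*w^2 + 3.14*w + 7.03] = 12.54*w^2 - 5.94*w + 3.14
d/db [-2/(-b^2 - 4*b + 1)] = 4*(-b - 2)/(b^2 + 4*b - 1)^2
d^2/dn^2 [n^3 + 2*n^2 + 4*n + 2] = 6*n + 4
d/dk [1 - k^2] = -2*k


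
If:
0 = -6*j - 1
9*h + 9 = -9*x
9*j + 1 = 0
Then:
No Solution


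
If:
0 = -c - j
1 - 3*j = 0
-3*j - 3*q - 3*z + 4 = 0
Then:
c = -1/3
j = 1/3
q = 1 - z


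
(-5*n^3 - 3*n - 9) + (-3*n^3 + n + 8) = -8*n^3 - 2*n - 1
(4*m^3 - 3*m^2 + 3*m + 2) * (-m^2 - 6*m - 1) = -4*m^5 - 21*m^4 + 11*m^3 - 17*m^2 - 15*m - 2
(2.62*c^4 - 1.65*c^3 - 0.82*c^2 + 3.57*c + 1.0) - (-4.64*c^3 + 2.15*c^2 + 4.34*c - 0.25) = 2.62*c^4 + 2.99*c^3 - 2.97*c^2 - 0.77*c + 1.25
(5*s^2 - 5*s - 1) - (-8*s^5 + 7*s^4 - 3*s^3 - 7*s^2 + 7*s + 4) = 8*s^5 - 7*s^4 + 3*s^3 + 12*s^2 - 12*s - 5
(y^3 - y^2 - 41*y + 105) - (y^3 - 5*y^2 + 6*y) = 4*y^2 - 47*y + 105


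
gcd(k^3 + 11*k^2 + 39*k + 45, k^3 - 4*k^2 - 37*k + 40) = k + 5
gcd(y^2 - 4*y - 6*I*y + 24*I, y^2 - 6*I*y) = y - 6*I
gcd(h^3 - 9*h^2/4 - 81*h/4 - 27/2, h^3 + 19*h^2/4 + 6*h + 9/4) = h^2 + 15*h/4 + 9/4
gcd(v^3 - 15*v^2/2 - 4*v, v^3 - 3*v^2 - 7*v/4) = v^2 + v/2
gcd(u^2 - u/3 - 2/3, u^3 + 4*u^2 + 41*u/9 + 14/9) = u + 2/3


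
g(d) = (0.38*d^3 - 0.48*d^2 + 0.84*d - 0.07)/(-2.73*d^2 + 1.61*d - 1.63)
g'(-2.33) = -0.13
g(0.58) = -0.20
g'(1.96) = -0.08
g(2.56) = -0.34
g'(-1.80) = -0.13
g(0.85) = -0.24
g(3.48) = -0.45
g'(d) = (5.46*d - 1.61)*(0.38*d^3 - 0.48*d^2 + 0.84*d - 0.07)/(-2.73*d^2 + 1.61*d - 1.63)^2 + (1.14*d^2 - 0.96*d + 0.84)/(-2.73*d^2 + 1.61*d - 1.63)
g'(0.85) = -0.06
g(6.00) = -0.77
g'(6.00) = -0.13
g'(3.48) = -0.12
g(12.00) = -1.59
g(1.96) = -0.29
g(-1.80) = 0.40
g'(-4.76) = -0.13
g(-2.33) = 0.47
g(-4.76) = 0.79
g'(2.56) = -0.10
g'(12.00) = -0.14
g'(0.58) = -0.22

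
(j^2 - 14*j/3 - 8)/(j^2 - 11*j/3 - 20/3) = (j - 6)/(j - 5)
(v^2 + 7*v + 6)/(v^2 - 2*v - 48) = (v + 1)/(v - 8)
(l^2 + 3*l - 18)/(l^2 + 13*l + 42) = (l - 3)/(l + 7)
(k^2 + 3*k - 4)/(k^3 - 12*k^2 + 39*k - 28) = (k + 4)/(k^2 - 11*k + 28)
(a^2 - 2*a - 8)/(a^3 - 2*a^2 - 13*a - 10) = (a - 4)/(a^2 - 4*a - 5)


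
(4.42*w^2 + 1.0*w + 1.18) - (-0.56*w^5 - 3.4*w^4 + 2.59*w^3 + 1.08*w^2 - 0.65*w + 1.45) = 0.56*w^5 + 3.4*w^4 - 2.59*w^3 + 3.34*w^2 + 1.65*w - 0.27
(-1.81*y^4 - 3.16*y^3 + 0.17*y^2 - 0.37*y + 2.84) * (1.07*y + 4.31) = -1.9367*y^5 - 11.1823*y^4 - 13.4377*y^3 + 0.3368*y^2 + 1.4441*y + 12.2404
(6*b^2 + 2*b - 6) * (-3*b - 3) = -18*b^3 - 24*b^2 + 12*b + 18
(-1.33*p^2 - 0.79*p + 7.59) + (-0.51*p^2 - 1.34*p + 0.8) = -1.84*p^2 - 2.13*p + 8.39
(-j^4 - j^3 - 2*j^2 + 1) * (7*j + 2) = -7*j^5 - 9*j^4 - 16*j^3 - 4*j^2 + 7*j + 2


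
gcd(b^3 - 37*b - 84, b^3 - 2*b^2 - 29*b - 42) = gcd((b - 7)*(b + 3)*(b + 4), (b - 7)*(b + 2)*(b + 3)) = b^2 - 4*b - 21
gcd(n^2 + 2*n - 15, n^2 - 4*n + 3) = n - 3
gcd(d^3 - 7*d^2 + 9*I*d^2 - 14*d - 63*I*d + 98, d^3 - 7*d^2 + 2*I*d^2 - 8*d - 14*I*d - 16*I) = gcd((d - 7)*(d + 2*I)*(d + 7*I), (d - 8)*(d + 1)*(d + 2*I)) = d + 2*I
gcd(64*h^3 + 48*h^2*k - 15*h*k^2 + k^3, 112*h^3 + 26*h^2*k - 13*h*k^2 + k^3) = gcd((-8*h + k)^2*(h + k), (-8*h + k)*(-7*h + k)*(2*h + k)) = 8*h - k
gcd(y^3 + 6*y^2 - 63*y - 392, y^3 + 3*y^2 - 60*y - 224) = y^2 - y - 56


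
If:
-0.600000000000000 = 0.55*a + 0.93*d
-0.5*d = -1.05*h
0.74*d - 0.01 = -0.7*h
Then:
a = -1.11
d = 0.01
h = 0.00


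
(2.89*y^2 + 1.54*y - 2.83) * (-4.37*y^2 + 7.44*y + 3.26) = -12.6293*y^4 + 14.7718*y^3 + 33.2461*y^2 - 16.0348*y - 9.2258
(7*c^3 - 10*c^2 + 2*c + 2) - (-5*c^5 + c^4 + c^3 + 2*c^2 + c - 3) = 5*c^5 - c^4 + 6*c^3 - 12*c^2 + c + 5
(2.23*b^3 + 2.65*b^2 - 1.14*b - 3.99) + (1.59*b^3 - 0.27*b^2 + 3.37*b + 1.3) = 3.82*b^3 + 2.38*b^2 + 2.23*b - 2.69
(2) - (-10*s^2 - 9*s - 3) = 10*s^2 + 9*s + 5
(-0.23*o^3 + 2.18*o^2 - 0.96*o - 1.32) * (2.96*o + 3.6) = -0.6808*o^4 + 5.6248*o^3 + 5.0064*o^2 - 7.3632*o - 4.752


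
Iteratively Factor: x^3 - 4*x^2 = (x)*(x^2 - 4*x) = x*(x - 4)*(x)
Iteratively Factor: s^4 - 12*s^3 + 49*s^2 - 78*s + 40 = (s - 2)*(s^3 - 10*s^2 + 29*s - 20) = (s - 4)*(s - 2)*(s^2 - 6*s + 5) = (s - 5)*(s - 4)*(s - 2)*(s - 1)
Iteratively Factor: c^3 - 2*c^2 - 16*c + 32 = (c + 4)*(c^2 - 6*c + 8) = (c - 4)*(c + 4)*(c - 2)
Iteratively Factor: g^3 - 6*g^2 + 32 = (g + 2)*(g^2 - 8*g + 16) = (g - 4)*(g + 2)*(g - 4)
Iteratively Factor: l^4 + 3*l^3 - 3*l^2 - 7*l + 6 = (l - 1)*(l^3 + 4*l^2 + l - 6) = (l - 1)*(l + 2)*(l^2 + 2*l - 3) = (l - 1)*(l + 2)*(l + 3)*(l - 1)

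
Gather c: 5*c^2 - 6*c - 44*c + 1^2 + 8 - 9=5*c^2 - 50*c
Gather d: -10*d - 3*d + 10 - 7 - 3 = -13*d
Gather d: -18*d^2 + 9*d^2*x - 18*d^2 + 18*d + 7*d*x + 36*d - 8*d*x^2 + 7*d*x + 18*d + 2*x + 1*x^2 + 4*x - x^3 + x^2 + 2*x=d^2*(9*x - 36) + d*(-8*x^2 + 14*x + 72) - x^3 + 2*x^2 + 8*x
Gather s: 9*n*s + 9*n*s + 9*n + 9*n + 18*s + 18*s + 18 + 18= 18*n + s*(18*n + 36) + 36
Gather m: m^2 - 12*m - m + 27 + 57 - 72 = m^2 - 13*m + 12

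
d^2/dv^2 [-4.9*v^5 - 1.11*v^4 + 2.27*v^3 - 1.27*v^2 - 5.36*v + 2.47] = -98.0*v^3 - 13.32*v^2 + 13.62*v - 2.54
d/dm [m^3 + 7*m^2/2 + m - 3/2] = 3*m^2 + 7*m + 1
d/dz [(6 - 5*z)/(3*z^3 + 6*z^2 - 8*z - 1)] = (30*z^3 - 24*z^2 - 72*z + 53)/(9*z^6 + 36*z^5 - 12*z^4 - 102*z^3 + 52*z^2 + 16*z + 1)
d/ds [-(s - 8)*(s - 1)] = 9 - 2*s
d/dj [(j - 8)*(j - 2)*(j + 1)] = 3*j^2 - 18*j + 6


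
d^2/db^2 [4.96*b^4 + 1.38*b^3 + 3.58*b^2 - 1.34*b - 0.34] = 59.52*b^2 + 8.28*b + 7.16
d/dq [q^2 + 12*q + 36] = 2*q + 12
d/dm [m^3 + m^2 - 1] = m*(3*m + 2)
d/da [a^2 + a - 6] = 2*a + 1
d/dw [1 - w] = -1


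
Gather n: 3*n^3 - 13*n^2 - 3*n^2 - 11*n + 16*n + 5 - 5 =3*n^3 - 16*n^2 + 5*n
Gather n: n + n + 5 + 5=2*n + 10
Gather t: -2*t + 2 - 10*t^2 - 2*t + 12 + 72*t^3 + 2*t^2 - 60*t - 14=72*t^3 - 8*t^2 - 64*t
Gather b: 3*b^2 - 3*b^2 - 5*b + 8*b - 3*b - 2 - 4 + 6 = 0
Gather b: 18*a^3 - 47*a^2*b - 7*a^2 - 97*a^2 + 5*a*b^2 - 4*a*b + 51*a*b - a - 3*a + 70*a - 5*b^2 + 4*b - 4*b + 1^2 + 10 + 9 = 18*a^3 - 104*a^2 + 66*a + b^2*(5*a - 5) + b*(-47*a^2 + 47*a) + 20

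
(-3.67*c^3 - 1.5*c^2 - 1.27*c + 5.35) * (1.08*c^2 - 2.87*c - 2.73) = -3.9636*c^5 + 8.9129*c^4 + 12.9525*c^3 + 13.5179*c^2 - 11.8874*c - 14.6055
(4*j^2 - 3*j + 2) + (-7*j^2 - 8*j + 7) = -3*j^2 - 11*j + 9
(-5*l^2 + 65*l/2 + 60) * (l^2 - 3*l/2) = -5*l^4 + 40*l^3 + 45*l^2/4 - 90*l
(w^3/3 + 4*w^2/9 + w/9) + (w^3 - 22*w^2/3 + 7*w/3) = 4*w^3/3 - 62*w^2/9 + 22*w/9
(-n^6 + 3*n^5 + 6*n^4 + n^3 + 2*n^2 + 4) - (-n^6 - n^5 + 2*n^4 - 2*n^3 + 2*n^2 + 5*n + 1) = 4*n^5 + 4*n^4 + 3*n^3 - 5*n + 3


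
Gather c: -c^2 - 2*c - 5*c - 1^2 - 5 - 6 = -c^2 - 7*c - 12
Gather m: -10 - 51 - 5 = -66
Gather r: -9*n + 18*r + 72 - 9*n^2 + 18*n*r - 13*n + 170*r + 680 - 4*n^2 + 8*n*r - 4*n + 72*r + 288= -13*n^2 - 26*n + r*(26*n + 260) + 1040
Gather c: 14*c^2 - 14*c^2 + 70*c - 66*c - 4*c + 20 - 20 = 0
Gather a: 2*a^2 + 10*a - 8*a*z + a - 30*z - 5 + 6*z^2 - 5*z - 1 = 2*a^2 + a*(11 - 8*z) + 6*z^2 - 35*z - 6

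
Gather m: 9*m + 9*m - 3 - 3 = 18*m - 6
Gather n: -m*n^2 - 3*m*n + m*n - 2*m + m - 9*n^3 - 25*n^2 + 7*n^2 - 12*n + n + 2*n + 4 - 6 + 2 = -m - 9*n^3 + n^2*(-m - 18) + n*(-2*m - 9)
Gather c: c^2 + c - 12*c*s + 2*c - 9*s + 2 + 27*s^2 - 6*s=c^2 + c*(3 - 12*s) + 27*s^2 - 15*s + 2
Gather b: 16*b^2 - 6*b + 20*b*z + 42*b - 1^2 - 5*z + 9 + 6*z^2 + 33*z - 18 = 16*b^2 + b*(20*z + 36) + 6*z^2 + 28*z - 10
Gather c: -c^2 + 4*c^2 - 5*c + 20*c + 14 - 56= 3*c^2 + 15*c - 42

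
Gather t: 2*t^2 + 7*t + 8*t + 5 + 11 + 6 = 2*t^2 + 15*t + 22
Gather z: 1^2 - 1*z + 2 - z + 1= 4 - 2*z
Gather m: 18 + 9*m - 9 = 9*m + 9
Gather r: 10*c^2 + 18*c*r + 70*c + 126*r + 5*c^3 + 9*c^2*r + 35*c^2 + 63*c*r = 5*c^3 + 45*c^2 + 70*c + r*(9*c^2 + 81*c + 126)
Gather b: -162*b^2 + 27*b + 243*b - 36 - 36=-162*b^2 + 270*b - 72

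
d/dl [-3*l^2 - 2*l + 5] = -6*l - 2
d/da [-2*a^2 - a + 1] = -4*a - 1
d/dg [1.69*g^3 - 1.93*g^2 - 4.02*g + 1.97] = 5.07*g^2 - 3.86*g - 4.02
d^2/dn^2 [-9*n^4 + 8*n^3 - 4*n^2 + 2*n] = -108*n^2 + 48*n - 8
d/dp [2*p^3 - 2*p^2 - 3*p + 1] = 6*p^2 - 4*p - 3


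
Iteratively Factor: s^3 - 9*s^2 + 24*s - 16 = (s - 1)*(s^2 - 8*s + 16) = (s - 4)*(s - 1)*(s - 4)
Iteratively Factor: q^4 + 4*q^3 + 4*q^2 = (q + 2)*(q^3 + 2*q^2) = q*(q + 2)*(q^2 + 2*q) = q*(q + 2)^2*(q)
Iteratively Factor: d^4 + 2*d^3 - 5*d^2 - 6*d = (d + 3)*(d^3 - d^2 - 2*d) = (d + 1)*(d + 3)*(d^2 - 2*d) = d*(d + 1)*(d + 3)*(d - 2)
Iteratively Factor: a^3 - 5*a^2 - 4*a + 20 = (a - 2)*(a^2 - 3*a - 10) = (a - 2)*(a + 2)*(a - 5)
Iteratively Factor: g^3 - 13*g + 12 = (g - 1)*(g^2 + g - 12) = (g - 3)*(g - 1)*(g + 4)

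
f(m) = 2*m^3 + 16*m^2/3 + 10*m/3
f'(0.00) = 3.33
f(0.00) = 0.00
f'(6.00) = 283.33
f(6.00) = 644.00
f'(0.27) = 6.65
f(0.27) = 1.33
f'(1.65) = 37.27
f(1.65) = 29.00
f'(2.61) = 72.05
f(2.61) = 80.59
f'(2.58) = 70.79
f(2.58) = 78.45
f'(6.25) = 304.38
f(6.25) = 717.45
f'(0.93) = 18.44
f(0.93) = 9.32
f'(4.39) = 165.79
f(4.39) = 286.63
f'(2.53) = 68.73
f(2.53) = 74.96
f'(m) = 6*m^2 + 32*m/3 + 10/3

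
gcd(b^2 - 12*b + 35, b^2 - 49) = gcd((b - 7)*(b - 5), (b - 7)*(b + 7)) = b - 7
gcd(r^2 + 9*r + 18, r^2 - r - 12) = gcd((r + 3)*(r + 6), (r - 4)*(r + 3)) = r + 3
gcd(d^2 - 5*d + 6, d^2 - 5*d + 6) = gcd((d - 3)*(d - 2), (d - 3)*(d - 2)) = d^2 - 5*d + 6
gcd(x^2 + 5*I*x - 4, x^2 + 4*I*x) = x + 4*I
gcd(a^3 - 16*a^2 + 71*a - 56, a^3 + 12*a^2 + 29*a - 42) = a - 1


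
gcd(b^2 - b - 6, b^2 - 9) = b - 3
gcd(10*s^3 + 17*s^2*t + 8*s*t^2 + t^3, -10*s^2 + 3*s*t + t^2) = 5*s + t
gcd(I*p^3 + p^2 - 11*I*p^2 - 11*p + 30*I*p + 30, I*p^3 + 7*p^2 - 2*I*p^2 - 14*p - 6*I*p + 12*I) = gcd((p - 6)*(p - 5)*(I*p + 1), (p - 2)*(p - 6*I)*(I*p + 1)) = p - I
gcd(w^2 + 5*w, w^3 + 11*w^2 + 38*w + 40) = w + 5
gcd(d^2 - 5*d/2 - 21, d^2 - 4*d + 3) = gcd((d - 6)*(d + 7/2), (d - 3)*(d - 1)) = 1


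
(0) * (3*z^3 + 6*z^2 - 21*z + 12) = 0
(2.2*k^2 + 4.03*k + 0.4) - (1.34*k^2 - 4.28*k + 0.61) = 0.86*k^2 + 8.31*k - 0.21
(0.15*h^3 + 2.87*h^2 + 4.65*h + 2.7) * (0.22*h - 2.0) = 0.033*h^4 + 0.3314*h^3 - 4.717*h^2 - 8.706*h - 5.4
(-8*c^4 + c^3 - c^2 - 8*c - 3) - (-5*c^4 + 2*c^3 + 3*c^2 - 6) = -3*c^4 - c^3 - 4*c^2 - 8*c + 3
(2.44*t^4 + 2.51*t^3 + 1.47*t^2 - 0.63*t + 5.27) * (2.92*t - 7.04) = 7.1248*t^5 - 9.8484*t^4 - 13.378*t^3 - 12.1884*t^2 + 19.8236*t - 37.1008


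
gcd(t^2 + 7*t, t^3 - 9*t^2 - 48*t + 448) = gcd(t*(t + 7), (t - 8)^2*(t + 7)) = t + 7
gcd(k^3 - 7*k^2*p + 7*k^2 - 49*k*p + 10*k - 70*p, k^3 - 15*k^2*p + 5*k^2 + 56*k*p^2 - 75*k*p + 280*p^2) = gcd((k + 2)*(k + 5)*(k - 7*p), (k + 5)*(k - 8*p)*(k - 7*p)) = -k^2 + 7*k*p - 5*k + 35*p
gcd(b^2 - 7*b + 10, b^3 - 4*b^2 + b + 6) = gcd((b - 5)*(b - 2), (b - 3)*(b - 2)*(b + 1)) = b - 2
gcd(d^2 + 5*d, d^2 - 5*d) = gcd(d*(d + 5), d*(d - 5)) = d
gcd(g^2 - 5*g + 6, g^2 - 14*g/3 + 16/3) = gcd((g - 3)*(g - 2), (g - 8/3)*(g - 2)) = g - 2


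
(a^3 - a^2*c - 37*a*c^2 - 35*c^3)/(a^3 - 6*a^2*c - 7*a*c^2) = (a + 5*c)/a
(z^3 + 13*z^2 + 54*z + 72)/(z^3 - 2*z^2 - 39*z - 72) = (z^2 + 10*z + 24)/(z^2 - 5*z - 24)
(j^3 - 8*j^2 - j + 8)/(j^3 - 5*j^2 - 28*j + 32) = (j + 1)/(j + 4)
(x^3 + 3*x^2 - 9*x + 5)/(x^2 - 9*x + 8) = (x^2 + 4*x - 5)/(x - 8)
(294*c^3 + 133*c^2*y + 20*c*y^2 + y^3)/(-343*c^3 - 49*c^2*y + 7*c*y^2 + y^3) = (6*c + y)/(-7*c + y)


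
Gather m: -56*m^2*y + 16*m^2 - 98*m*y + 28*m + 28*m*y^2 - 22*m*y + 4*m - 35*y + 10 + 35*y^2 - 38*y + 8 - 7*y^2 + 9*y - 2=m^2*(16 - 56*y) + m*(28*y^2 - 120*y + 32) + 28*y^2 - 64*y + 16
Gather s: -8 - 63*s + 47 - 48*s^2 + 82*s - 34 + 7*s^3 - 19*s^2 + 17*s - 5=7*s^3 - 67*s^2 + 36*s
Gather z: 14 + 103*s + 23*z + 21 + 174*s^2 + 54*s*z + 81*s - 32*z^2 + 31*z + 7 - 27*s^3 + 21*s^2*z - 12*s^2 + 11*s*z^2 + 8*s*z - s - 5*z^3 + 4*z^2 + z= -27*s^3 + 162*s^2 + 183*s - 5*z^3 + z^2*(11*s - 28) + z*(21*s^2 + 62*s + 55) + 42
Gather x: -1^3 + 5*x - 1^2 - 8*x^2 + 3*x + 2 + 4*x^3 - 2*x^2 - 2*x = 4*x^3 - 10*x^2 + 6*x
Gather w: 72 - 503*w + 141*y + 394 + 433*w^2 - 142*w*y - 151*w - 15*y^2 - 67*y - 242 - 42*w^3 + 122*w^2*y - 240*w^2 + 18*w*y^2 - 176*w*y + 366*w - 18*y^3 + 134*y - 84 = -42*w^3 + w^2*(122*y + 193) + w*(18*y^2 - 318*y - 288) - 18*y^3 - 15*y^2 + 208*y + 140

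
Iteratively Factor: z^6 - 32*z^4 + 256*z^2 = (z + 4)*(z^5 - 4*z^4 - 16*z^3 + 64*z^2) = (z - 4)*(z + 4)*(z^4 - 16*z^2) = (z - 4)*(z + 4)^2*(z^3 - 4*z^2) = z*(z - 4)*(z + 4)^2*(z^2 - 4*z) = z*(z - 4)^2*(z + 4)^2*(z)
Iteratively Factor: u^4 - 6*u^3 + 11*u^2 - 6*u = (u - 3)*(u^3 - 3*u^2 + 2*u) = (u - 3)*(u - 1)*(u^2 - 2*u) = u*(u - 3)*(u - 1)*(u - 2)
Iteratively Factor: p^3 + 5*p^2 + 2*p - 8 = (p + 4)*(p^2 + p - 2) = (p + 2)*(p + 4)*(p - 1)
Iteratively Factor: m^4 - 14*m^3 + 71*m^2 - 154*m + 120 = (m - 2)*(m^3 - 12*m^2 + 47*m - 60) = (m - 5)*(m - 2)*(m^2 - 7*m + 12) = (m - 5)*(m - 4)*(m - 2)*(m - 3)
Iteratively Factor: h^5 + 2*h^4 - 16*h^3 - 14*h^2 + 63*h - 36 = (h + 4)*(h^4 - 2*h^3 - 8*h^2 + 18*h - 9) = (h - 1)*(h + 4)*(h^3 - h^2 - 9*h + 9) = (h - 1)*(h + 3)*(h + 4)*(h^2 - 4*h + 3) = (h - 1)^2*(h + 3)*(h + 4)*(h - 3)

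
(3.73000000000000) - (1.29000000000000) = 2.44000000000000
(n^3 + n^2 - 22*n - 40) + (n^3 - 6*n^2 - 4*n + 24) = 2*n^3 - 5*n^2 - 26*n - 16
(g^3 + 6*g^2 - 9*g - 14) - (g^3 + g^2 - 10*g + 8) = 5*g^2 + g - 22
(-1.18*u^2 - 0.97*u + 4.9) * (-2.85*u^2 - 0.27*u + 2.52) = 3.363*u^4 + 3.0831*u^3 - 16.6767*u^2 - 3.7674*u + 12.348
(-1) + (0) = -1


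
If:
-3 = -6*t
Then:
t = 1/2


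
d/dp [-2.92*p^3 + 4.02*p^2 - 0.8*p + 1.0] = -8.76*p^2 + 8.04*p - 0.8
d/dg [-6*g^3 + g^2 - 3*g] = -18*g^2 + 2*g - 3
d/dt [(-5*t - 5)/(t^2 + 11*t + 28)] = 5*(t^2 + 2*t - 17)/(t^4 + 22*t^3 + 177*t^2 + 616*t + 784)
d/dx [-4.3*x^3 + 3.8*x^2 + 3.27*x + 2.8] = -12.9*x^2 + 7.6*x + 3.27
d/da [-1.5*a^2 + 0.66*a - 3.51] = 0.66 - 3.0*a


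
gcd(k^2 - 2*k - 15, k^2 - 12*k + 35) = k - 5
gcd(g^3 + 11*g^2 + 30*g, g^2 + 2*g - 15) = g + 5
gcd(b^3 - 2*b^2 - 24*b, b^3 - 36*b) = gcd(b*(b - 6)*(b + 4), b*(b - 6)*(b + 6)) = b^2 - 6*b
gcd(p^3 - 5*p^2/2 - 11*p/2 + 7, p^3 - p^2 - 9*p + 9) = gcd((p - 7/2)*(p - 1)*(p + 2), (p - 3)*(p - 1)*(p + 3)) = p - 1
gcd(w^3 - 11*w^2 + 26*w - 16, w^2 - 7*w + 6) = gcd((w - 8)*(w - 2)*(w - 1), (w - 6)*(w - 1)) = w - 1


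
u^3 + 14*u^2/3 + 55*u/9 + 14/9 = (u + 1/3)*(u + 2)*(u + 7/3)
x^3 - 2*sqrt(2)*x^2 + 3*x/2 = x*(x - 3*sqrt(2)/2)*(x - sqrt(2)/2)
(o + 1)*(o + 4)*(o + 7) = o^3 + 12*o^2 + 39*o + 28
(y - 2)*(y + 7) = y^2 + 5*y - 14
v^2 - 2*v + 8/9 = (v - 4/3)*(v - 2/3)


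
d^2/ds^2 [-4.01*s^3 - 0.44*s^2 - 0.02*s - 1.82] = -24.06*s - 0.88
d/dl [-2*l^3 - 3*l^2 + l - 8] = -6*l^2 - 6*l + 1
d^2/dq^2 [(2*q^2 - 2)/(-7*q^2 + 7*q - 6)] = 4*(-49*q^3 + 273*q^2 - 147*q - 29)/(343*q^6 - 1029*q^5 + 1911*q^4 - 2107*q^3 + 1638*q^2 - 756*q + 216)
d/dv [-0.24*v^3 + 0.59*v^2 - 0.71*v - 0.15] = -0.72*v^2 + 1.18*v - 0.71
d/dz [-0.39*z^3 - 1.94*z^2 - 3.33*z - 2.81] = -1.17*z^2 - 3.88*z - 3.33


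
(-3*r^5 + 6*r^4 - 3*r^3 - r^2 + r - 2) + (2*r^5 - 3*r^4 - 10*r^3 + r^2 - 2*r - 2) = -r^5 + 3*r^4 - 13*r^3 - r - 4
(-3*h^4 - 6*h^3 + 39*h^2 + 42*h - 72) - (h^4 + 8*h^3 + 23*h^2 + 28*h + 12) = -4*h^4 - 14*h^3 + 16*h^2 + 14*h - 84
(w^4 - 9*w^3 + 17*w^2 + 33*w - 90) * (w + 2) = w^5 - 7*w^4 - w^3 + 67*w^2 - 24*w - 180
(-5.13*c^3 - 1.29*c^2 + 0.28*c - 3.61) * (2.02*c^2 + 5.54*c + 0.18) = -10.3626*c^5 - 31.026*c^4 - 7.5044*c^3 - 5.9732*c^2 - 19.949*c - 0.6498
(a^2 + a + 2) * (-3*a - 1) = -3*a^3 - 4*a^2 - 7*a - 2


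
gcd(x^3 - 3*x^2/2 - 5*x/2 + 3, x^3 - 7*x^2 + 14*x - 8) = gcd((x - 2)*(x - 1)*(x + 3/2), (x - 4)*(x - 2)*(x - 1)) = x^2 - 3*x + 2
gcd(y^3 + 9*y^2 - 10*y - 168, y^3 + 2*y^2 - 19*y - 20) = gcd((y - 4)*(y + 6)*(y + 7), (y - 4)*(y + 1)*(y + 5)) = y - 4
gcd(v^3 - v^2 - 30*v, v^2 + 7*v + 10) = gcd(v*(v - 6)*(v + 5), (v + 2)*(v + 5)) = v + 5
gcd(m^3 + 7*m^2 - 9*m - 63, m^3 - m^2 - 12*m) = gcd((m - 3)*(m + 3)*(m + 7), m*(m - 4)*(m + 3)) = m + 3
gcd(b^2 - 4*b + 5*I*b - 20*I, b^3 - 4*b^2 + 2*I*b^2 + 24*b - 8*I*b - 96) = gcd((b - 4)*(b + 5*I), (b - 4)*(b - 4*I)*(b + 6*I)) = b - 4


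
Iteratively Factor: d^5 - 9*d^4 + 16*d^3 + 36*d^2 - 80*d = (d + 2)*(d^4 - 11*d^3 + 38*d^2 - 40*d) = d*(d + 2)*(d^3 - 11*d^2 + 38*d - 40) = d*(d - 5)*(d + 2)*(d^2 - 6*d + 8) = d*(d - 5)*(d - 2)*(d + 2)*(d - 4)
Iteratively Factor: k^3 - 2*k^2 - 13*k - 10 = (k + 2)*(k^2 - 4*k - 5) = (k - 5)*(k + 2)*(k + 1)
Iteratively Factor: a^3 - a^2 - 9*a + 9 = (a + 3)*(a^2 - 4*a + 3) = (a - 3)*(a + 3)*(a - 1)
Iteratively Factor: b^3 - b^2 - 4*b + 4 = (b - 1)*(b^2 - 4) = (b - 2)*(b - 1)*(b + 2)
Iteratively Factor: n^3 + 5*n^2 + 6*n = (n + 3)*(n^2 + 2*n) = n*(n + 3)*(n + 2)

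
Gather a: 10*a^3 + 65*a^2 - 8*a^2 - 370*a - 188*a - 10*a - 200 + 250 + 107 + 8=10*a^3 + 57*a^2 - 568*a + 165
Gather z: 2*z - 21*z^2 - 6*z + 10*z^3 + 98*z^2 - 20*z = 10*z^3 + 77*z^2 - 24*z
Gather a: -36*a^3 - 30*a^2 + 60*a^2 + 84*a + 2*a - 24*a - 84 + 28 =-36*a^3 + 30*a^2 + 62*a - 56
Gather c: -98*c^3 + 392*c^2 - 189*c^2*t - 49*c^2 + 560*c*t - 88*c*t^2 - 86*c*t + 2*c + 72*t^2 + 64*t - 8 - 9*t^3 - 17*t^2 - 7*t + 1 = -98*c^3 + c^2*(343 - 189*t) + c*(-88*t^2 + 474*t + 2) - 9*t^3 + 55*t^2 + 57*t - 7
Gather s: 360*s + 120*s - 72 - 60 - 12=480*s - 144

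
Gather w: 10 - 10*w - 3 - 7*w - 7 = -17*w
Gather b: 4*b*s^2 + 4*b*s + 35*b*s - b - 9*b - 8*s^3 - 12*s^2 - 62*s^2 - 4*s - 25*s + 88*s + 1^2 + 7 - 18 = b*(4*s^2 + 39*s - 10) - 8*s^3 - 74*s^2 + 59*s - 10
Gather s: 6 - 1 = 5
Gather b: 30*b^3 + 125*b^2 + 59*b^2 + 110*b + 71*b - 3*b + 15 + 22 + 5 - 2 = 30*b^3 + 184*b^2 + 178*b + 40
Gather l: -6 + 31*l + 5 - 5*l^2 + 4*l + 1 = -5*l^2 + 35*l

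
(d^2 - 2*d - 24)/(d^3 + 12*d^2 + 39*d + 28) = (d - 6)/(d^2 + 8*d + 7)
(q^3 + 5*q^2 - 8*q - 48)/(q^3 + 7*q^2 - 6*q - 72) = (q + 4)/(q + 6)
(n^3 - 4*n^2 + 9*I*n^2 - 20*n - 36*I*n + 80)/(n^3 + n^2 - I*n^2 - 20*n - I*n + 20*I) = (n^2 + 9*I*n - 20)/(n^2 + n*(5 - I) - 5*I)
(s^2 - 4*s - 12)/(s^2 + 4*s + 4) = (s - 6)/(s + 2)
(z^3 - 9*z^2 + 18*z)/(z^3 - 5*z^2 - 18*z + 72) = z/(z + 4)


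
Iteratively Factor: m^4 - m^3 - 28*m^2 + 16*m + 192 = (m + 3)*(m^3 - 4*m^2 - 16*m + 64) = (m + 3)*(m + 4)*(m^2 - 8*m + 16) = (m - 4)*(m + 3)*(m + 4)*(m - 4)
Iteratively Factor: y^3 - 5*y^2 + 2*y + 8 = (y + 1)*(y^2 - 6*y + 8) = (y - 4)*(y + 1)*(y - 2)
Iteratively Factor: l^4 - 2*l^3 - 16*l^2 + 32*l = (l - 4)*(l^3 + 2*l^2 - 8*l) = (l - 4)*(l + 4)*(l^2 - 2*l) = l*(l - 4)*(l + 4)*(l - 2)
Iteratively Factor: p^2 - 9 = (p + 3)*(p - 3)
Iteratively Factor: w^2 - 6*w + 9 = (w - 3)*(w - 3)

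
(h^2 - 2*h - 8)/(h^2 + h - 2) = (h - 4)/(h - 1)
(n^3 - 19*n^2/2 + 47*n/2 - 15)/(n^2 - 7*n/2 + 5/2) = n - 6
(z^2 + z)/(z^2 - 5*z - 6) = z/(z - 6)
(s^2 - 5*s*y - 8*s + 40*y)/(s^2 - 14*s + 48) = (s - 5*y)/(s - 6)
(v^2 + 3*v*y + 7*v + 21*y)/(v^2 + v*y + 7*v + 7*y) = (v + 3*y)/(v + y)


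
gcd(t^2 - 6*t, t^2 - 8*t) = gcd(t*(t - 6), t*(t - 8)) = t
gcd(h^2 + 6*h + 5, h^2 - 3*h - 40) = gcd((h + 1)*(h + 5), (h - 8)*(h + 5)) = h + 5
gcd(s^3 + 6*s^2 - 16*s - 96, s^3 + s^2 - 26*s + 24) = s^2 + 2*s - 24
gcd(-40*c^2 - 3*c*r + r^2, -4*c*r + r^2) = 1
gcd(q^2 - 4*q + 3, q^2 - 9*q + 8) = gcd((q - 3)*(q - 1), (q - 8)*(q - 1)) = q - 1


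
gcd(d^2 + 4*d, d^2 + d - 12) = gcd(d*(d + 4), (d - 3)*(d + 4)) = d + 4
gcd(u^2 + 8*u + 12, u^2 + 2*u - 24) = u + 6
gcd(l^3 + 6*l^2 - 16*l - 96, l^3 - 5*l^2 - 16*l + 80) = l^2 - 16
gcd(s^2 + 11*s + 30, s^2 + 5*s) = s + 5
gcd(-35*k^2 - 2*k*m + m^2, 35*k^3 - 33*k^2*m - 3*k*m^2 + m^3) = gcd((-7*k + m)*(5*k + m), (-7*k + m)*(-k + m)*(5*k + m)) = 35*k^2 + 2*k*m - m^2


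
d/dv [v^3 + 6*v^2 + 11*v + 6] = 3*v^2 + 12*v + 11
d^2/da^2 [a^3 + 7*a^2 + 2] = 6*a + 14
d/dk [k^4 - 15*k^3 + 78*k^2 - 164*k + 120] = 4*k^3 - 45*k^2 + 156*k - 164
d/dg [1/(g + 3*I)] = -1/(g + 3*I)^2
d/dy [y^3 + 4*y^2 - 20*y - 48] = 3*y^2 + 8*y - 20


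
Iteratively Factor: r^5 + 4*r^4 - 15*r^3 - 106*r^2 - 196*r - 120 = (r + 2)*(r^4 + 2*r^3 - 19*r^2 - 68*r - 60) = (r + 2)^2*(r^3 - 19*r - 30) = (r + 2)^3*(r^2 - 2*r - 15) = (r - 5)*(r + 2)^3*(r + 3)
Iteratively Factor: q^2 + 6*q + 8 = (q + 4)*(q + 2)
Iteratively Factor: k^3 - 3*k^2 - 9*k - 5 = (k + 1)*(k^2 - 4*k - 5) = (k + 1)^2*(k - 5)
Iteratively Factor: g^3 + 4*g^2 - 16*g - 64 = (g + 4)*(g^2 - 16) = (g + 4)^2*(g - 4)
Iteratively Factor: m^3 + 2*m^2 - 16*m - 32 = (m - 4)*(m^2 + 6*m + 8) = (m - 4)*(m + 2)*(m + 4)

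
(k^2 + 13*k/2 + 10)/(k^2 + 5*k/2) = (k + 4)/k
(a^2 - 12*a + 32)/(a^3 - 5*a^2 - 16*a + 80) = (a - 8)/(a^2 - a - 20)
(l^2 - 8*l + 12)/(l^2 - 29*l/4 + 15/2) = 4*(l - 2)/(4*l - 5)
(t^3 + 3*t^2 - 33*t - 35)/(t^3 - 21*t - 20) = (t + 7)/(t + 4)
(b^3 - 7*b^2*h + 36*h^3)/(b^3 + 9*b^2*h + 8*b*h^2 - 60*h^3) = (b^3 - 7*b^2*h + 36*h^3)/(b^3 + 9*b^2*h + 8*b*h^2 - 60*h^3)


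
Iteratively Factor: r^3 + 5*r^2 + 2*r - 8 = (r + 2)*(r^2 + 3*r - 4) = (r - 1)*(r + 2)*(r + 4)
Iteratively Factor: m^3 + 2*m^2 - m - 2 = (m + 2)*(m^2 - 1) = (m + 1)*(m + 2)*(m - 1)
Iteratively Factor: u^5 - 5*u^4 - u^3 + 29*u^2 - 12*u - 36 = (u - 3)*(u^4 - 2*u^3 - 7*u^2 + 8*u + 12) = (u - 3)*(u + 2)*(u^3 - 4*u^2 + u + 6) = (u - 3)*(u + 1)*(u + 2)*(u^2 - 5*u + 6) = (u - 3)*(u - 2)*(u + 1)*(u + 2)*(u - 3)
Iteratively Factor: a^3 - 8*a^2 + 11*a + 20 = (a - 4)*(a^2 - 4*a - 5) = (a - 5)*(a - 4)*(a + 1)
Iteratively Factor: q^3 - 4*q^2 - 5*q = (q + 1)*(q^2 - 5*q) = (q - 5)*(q + 1)*(q)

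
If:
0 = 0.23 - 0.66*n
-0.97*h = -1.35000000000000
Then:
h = 1.39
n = 0.35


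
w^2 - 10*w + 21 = (w - 7)*(w - 3)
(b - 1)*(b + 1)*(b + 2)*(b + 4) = b^4 + 6*b^3 + 7*b^2 - 6*b - 8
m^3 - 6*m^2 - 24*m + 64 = (m - 8)*(m - 2)*(m + 4)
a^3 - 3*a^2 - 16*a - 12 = (a - 6)*(a + 1)*(a + 2)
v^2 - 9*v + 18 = (v - 6)*(v - 3)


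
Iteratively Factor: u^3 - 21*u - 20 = (u - 5)*(u^2 + 5*u + 4) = (u - 5)*(u + 1)*(u + 4)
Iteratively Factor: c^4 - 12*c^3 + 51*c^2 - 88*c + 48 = (c - 3)*(c^3 - 9*c^2 + 24*c - 16) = (c - 4)*(c - 3)*(c^2 - 5*c + 4) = (c - 4)*(c - 3)*(c - 1)*(c - 4)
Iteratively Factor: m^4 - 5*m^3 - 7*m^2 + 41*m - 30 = (m - 1)*(m^3 - 4*m^2 - 11*m + 30) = (m - 5)*(m - 1)*(m^2 + m - 6) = (m - 5)*(m - 1)*(m + 3)*(m - 2)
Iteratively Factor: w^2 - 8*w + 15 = (w - 5)*(w - 3)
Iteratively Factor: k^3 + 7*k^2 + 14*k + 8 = (k + 4)*(k^2 + 3*k + 2) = (k + 1)*(k + 4)*(k + 2)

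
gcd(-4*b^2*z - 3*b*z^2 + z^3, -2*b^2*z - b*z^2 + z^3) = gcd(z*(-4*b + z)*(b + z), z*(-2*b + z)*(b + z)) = b*z + z^2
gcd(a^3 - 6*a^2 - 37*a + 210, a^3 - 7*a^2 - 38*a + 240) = a^2 + a - 30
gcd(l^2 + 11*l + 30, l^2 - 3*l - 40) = l + 5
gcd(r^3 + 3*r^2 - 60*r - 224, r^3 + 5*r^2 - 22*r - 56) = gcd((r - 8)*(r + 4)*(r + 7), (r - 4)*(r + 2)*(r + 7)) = r + 7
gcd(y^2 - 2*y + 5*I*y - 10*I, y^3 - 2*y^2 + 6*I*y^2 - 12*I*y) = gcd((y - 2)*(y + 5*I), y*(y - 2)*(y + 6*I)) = y - 2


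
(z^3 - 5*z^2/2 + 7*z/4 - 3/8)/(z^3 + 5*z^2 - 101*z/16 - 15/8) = 2*(8*z^3 - 20*z^2 + 14*z - 3)/(16*z^3 + 80*z^2 - 101*z - 30)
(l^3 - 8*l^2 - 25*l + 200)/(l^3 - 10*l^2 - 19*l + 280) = (l - 5)/(l - 7)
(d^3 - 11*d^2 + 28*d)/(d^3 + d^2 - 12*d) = (d^2 - 11*d + 28)/(d^2 + d - 12)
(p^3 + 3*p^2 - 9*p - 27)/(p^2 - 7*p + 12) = (p^2 + 6*p + 9)/(p - 4)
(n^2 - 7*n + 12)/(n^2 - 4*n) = (n - 3)/n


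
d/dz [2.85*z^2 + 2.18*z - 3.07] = 5.7*z + 2.18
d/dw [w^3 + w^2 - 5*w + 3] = 3*w^2 + 2*w - 5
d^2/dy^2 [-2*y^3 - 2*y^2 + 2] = -12*y - 4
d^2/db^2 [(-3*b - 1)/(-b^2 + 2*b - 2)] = 2*((5 - 9*b)*(b^2 - 2*b + 2) + 4*(b - 1)^2*(3*b + 1))/(b^2 - 2*b + 2)^3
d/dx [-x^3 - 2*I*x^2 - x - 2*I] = -3*x^2 - 4*I*x - 1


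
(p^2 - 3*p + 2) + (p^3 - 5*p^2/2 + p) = p^3 - 3*p^2/2 - 2*p + 2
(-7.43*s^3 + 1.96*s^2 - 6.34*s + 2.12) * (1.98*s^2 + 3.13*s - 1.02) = -14.7114*s^5 - 19.3751*s^4 + 1.1602*s^3 - 17.6458*s^2 + 13.1024*s - 2.1624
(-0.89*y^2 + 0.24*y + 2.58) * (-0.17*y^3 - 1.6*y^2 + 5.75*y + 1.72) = 0.1513*y^5 + 1.3832*y^4 - 5.9401*y^3 - 4.2788*y^2 + 15.2478*y + 4.4376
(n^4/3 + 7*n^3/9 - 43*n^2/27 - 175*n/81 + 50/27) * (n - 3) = n^5/3 - 2*n^4/9 - 106*n^3/27 + 212*n^2/81 + 25*n/3 - 50/9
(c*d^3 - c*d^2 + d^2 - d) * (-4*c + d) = -4*c^2*d^3 + 4*c^2*d^2 + c*d^4 - c*d^3 - 4*c*d^2 + 4*c*d + d^3 - d^2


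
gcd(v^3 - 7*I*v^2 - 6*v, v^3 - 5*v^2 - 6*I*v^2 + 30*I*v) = v^2 - 6*I*v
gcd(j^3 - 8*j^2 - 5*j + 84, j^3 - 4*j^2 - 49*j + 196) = j^2 - 11*j + 28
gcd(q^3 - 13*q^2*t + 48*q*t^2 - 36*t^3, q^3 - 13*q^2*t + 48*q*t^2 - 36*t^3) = q^3 - 13*q^2*t + 48*q*t^2 - 36*t^3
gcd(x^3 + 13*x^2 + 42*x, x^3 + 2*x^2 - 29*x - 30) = x + 6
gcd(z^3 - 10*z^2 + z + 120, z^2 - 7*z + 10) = z - 5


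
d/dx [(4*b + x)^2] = 8*b + 2*x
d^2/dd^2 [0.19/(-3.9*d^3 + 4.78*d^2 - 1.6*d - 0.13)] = ((4.446*d - 1.8164)*(3.9*d^3 - 4.78*d^2 + 1.6*d + 0.13) - 0.19*(11.7*d^2 - 9.56*d + 1.6)*(23.4*d^2 - 19.12*d + 3.2))/(3.9*d^3 - 4.78*d^2 + 1.6*d + 0.13)^3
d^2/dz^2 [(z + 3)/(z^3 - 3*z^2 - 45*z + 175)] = 6*(z^3 + 13*z^2 + 99*z + 207)/(z^7 + z^6 - 123*z^5 + 53*z^4 + 5315*z^3 - 8925*z^2 - 79625*z + 214375)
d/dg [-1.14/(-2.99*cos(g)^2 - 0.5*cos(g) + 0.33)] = (6.8172*cos(g) + 0.57)*sin(g)/(2.99*cos(g)^2 + 0.5*cos(g) - 0.33)^2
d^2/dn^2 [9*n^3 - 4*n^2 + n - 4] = 54*n - 8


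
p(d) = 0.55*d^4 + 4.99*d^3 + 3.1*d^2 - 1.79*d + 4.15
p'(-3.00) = 54.94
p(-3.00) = -52.76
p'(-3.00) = 54.94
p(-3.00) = -52.76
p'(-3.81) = 70.22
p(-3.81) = -104.11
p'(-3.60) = 67.26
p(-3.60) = -89.66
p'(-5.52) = 50.10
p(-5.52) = -220.17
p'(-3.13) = 58.00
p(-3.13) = -60.10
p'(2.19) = 106.69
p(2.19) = 80.16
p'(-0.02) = -1.91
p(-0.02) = 4.19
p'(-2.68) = 46.77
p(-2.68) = -36.47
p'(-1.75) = 21.42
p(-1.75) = -4.81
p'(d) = 2.2*d^3 + 14.97*d^2 + 6.2*d - 1.79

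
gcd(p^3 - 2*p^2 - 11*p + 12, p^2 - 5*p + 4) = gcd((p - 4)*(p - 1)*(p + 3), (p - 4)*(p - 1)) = p^2 - 5*p + 4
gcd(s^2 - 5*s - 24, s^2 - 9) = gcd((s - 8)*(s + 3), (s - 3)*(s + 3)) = s + 3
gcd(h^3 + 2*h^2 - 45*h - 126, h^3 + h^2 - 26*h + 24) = h + 6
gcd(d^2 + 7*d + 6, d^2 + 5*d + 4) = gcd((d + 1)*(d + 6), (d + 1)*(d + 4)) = d + 1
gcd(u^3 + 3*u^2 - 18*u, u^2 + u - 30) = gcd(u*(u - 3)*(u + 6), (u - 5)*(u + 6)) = u + 6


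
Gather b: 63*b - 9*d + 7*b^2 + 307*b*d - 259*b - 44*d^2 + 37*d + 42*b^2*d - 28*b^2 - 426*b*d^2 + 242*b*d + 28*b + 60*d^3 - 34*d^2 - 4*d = b^2*(42*d - 21) + b*(-426*d^2 + 549*d - 168) + 60*d^3 - 78*d^2 + 24*d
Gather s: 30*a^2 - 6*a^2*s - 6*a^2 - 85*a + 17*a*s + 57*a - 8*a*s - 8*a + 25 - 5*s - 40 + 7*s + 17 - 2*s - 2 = 24*a^2 - 36*a + s*(-6*a^2 + 9*a)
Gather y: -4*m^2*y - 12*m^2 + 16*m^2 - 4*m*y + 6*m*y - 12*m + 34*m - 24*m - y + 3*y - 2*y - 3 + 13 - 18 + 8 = 4*m^2 - 2*m + y*(-4*m^2 + 2*m)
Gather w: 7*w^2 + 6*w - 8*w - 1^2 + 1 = 7*w^2 - 2*w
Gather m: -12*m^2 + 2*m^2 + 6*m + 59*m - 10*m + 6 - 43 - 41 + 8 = -10*m^2 + 55*m - 70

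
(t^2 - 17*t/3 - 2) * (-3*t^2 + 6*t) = -3*t^4 + 23*t^3 - 28*t^2 - 12*t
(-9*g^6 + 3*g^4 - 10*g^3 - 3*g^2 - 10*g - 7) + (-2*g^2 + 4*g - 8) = -9*g^6 + 3*g^4 - 10*g^3 - 5*g^2 - 6*g - 15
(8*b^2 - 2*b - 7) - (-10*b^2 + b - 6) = 18*b^2 - 3*b - 1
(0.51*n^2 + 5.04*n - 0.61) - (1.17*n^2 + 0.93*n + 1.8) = -0.66*n^2 + 4.11*n - 2.41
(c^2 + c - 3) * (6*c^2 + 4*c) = 6*c^4 + 10*c^3 - 14*c^2 - 12*c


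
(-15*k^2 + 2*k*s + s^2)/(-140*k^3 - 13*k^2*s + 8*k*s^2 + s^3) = (-3*k + s)/(-28*k^2 + 3*k*s + s^2)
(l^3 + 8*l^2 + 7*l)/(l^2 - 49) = l*(l + 1)/(l - 7)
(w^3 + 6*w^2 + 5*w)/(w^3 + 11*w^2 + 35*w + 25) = w/(w + 5)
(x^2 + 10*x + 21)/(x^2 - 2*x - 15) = (x + 7)/(x - 5)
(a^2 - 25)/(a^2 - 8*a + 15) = (a + 5)/(a - 3)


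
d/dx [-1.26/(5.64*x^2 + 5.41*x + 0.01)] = (14.2128*x + 6.8166)/(5.64*x^2 + 5.41*x + 0.01)^2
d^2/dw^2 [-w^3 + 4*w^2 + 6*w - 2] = 8 - 6*w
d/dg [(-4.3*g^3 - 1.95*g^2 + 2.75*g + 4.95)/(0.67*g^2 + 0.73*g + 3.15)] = (-2.881*g^4 - 6.278*g^3 - 43.901*g^2 - 18.918*g + 5.049)/(0.4489*g^4 + 0.9782*g^3 + 4.7539*g^2 + 4.599*g + 9.9225)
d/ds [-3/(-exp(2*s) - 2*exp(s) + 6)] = -6*(exp(s) + 1)*exp(s)/(exp(2*s) + 2*exp(s) - 6)^2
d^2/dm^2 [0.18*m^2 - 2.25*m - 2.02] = 0.360000000000000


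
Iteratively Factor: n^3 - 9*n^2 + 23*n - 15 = (n - 1)*(n^2 - 8*n + 15) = (n - 5)*(n - 1)*(n - 3)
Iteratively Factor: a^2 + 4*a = (a)*(a + 4)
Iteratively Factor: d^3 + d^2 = (d)*(d^2 + d) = d^2*(d + 1)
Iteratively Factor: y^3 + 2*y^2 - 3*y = (y)*(y^2 + 2*y - 3) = y*(y - 1)*(y + 3)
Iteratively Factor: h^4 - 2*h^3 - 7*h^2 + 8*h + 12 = (h - 3)*(h^3 + h^2 - 4*h - 4) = (h - 3)*(h + 1)*(h^2 - 4) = (h - 3)*(h - 2)*(h + 1)*(h + 2)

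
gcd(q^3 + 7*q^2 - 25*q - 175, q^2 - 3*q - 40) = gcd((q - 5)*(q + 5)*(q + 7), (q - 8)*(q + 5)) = q + 5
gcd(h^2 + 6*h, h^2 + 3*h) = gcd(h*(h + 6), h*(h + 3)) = h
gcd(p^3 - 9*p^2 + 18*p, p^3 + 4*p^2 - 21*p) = p^2 - 3*p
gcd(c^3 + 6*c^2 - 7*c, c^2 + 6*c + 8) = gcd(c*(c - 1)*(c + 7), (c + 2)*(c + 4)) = 1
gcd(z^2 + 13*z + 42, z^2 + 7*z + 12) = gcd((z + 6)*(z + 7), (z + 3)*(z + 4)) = 1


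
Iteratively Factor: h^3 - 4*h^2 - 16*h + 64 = (h + 4)*(h^2 - 8*h + 16) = (h - 4)*(h + 4)*(h - 4)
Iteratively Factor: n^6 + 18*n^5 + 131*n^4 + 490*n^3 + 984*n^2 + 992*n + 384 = (n + 4)*(n^5 + 14*n^4 + 75*n^3 + 190*n^2 + 224*n + 96) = (n + 4)^2*(n^4 + 10*n^3 + 35*n^2 + 50*n + 24) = (n + 2)*(n + 4)^2*(n^3 + 8*n^2 + 19*n + 12) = (n + 1)*(n + 2)*(n + 4)^2*(n^2 + 7*n + 12) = (n + 1)*(n + 2)*(n + 3)*(n + 4)^2*(n + 4)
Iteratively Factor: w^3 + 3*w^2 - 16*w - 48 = (w - 4)*(w^2 + 7*w + 12) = (w - 4)*(w + 3)*(w + 4)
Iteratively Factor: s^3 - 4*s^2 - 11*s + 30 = (s - 5)*(s^2 + s - 6) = (s - 5)*(s - 2)*(s + 3)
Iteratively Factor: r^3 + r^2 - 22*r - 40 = (r - 5)*(r^2 + 6*r + 8) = (r - 5)*(r + 2)*(r + 4)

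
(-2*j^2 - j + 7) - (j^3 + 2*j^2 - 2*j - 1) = -j^3 - 4*j^2 + j + 8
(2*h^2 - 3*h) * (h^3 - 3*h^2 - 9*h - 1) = 2*h^5 - 9*h^4 - 9*h^3 + 25*h^2 + 3*h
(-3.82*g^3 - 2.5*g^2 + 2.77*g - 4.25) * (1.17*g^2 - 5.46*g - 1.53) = -4.4694*g^5 + 17.9322*g^4 + 22.7355*g^3 - 16.2717*g^2 + 18.9669*g + 6.5025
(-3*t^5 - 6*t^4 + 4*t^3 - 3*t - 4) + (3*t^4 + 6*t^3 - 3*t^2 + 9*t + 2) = -3*t^5 - 3*t^4 + 10*t^3 - 3*t^2 + 6*t - 2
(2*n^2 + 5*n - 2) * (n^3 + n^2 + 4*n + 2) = 2*n^5 + 7*n^4 + 11*n^3 + 22*n^2 + 2*n - 4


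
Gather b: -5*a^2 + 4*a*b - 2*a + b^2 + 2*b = -5*a^2 - 2*a + b^2 + b*(4*a + 2)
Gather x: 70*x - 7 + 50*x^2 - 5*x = 50*x^2 + 65*x - 7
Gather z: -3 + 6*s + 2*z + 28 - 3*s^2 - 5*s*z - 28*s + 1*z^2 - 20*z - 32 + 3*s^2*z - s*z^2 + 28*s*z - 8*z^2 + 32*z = -3*s^2 - 22*s + z^2*(-s - 7) + z*(3*s^2 + 23*s + 14) - 7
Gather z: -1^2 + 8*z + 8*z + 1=16*z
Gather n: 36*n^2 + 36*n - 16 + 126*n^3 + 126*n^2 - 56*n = 126*n^3 + 162*n^2 - 20*n - 16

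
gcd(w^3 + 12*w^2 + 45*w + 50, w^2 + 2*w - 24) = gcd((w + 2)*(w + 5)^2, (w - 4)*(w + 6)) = 1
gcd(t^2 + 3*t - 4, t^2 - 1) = t - 1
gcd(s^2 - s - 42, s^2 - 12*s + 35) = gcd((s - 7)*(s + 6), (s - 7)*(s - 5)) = s - 7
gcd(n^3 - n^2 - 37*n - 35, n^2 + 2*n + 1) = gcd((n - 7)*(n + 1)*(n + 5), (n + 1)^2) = n + 1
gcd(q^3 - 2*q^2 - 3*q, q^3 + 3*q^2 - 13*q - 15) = q^2 - 2*q - 3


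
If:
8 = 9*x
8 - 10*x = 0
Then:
No Solution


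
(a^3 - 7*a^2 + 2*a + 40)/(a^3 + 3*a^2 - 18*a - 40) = (a - 5)/(a + 5)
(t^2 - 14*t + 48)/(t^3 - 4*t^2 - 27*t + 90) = (t - 8)/(t^2 + 2*t - 15)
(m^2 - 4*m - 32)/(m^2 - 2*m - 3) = (-m^2 + 4*m + 32)/(-m^2 + 2*m + 3)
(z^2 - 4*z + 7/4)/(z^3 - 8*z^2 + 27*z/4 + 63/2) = (2*z - 1)/(2*z^2 - 9*z - 18)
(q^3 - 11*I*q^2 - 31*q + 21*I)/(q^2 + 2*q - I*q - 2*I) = (q^2 - 10*I*q - 21)/(q + 2)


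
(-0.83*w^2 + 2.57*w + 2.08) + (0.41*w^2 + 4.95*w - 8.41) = -0.42*w^2 + 7.52*w - 6.33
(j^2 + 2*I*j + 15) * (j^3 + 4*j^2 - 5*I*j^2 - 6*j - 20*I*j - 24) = j^5 + 4*j^4 - 3*I*j^4 + 19*j^3 - 12*I*j^3 + 76*j^2 - 87*I*j^2 - 90*j - 348*I*j - 360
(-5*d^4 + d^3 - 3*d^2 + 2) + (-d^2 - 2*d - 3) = -5*d^4 + d^3 - 4*d^2 - 2*d - 1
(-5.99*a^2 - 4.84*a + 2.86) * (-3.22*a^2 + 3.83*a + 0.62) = 19.2878*a^4 - 7.3569*a^3 - 31.4602*a^2 + 7.953*a + 1.7732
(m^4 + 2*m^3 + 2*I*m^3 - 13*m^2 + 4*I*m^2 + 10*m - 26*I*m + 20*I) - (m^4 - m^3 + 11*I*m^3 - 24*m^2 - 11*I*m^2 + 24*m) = 3*m^3 - 9*I*m^3 + 11*m^2 + 15*I*m^2 - 14*m - 26*I*m + 20*I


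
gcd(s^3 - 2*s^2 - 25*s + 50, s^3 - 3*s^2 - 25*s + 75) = s^2 - 25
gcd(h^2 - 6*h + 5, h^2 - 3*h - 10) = h - 5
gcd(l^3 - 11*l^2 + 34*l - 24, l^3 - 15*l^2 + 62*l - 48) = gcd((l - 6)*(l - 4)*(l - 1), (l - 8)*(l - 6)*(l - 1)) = l^2 - 7*l + 6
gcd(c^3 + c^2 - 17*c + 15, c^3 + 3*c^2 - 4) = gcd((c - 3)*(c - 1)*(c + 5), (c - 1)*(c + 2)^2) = c - 1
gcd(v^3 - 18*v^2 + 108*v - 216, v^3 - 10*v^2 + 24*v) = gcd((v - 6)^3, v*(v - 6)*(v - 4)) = v - 6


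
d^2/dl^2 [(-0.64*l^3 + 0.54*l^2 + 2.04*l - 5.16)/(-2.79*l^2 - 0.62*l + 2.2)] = (7.105427357601e-15*l^5 - 21.542272*l^3 + 215.870856*l^2 - 2.98891200000001*l + 56.518848)/(21.717639*l^6 + 14.478426*l^5 - 48.157632*l^4 - 22.595032*l^3 + 37.97376*l^2 + 9.0024*l - 10.648)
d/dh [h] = 1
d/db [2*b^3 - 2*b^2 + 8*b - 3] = 6*b^2 - 4*b + 8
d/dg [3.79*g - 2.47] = 3.79000000000000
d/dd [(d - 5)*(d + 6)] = 2*d + 1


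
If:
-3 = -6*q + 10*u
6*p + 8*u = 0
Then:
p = -4*u/3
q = 5*u/3 + 1/2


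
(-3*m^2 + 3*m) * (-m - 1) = 3*m^3 - 3*m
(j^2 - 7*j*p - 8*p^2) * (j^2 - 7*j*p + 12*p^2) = j^4 - 14*j^3*p + 53*j^2*p^2 - 28*j*p^3 - 96*p^4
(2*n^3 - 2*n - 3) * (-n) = -2*n^4 + 2*n^2 + 3*n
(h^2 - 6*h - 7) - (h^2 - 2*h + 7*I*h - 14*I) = -4*h - 7*I*h - 7 + 14*I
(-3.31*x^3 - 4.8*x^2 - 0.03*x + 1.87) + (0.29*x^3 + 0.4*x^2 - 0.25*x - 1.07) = -3.02*x^3 - 4.4*x^2 - 0.28*x + 0.8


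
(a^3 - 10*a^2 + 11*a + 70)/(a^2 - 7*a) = a - 3 - 10/a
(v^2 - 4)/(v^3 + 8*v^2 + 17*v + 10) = (v - 2)/(v^2 + 6*v + 5)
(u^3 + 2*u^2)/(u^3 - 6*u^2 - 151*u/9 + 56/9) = 9*u^2*(u + 2)/(9*u^3 - 54*u^2 - 151*u + 56)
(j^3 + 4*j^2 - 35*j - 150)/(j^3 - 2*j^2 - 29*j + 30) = (j + 5)/(j - 1)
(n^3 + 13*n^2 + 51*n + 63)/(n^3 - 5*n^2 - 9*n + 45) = (n^2 + 10*n + 21)/(n^2 - 8*n + 15)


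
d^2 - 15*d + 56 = (d - 8)*(d - 7)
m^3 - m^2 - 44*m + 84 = (m - 6)*(m - 2)*(m + 7)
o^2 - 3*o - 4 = (o - 4)*(o + 1)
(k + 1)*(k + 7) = k^2 + 8*k + 7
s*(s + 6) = s^2 + 6*s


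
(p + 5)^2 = p^2 + 10*p + 25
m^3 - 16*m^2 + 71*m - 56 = (m - 8)*(m - 7)*(m - 1)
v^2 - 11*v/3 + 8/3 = (v - 8/3)*(v - 1)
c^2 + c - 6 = (c - 2)*(c + 3)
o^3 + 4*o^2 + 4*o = o*(o + 2)^2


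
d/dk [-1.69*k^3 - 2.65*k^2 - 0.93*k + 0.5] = -5.07*k^2 - 5.3*k - 0.93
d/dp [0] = 0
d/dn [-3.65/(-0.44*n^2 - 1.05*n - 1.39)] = (-3.212*n - 3.8325)/(0.44*n^2 + 1.05*n + 1.39)^2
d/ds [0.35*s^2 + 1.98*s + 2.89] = 0.7*s + 1.98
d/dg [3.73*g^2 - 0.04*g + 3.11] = 7.46*g - 0.04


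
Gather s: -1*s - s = -2*s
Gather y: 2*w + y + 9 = 2*w + y + 9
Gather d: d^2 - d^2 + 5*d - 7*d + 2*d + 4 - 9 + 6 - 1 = 0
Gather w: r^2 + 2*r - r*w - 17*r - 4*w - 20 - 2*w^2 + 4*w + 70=r^2 - r*w - 15*r - 2*w^2 + 50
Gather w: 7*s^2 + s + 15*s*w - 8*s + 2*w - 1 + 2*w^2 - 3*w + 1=7*s^2 - 7*s + 2*w^2 + w*(15*s - 1)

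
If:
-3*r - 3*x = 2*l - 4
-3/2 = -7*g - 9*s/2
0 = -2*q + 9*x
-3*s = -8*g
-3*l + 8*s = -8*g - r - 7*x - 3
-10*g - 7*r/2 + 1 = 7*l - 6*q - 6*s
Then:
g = 3/38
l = 25303/9557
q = 21924/9557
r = -8998/9557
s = 4/19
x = 4872/9557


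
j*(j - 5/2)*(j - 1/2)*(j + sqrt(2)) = j^4 - 3*j^3 + sqrt(2)*j^3 - 3*sqrt(2)*j^2 + 5*j^2/4 + 5*sqrt(2)*j/4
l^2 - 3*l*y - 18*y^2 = (l - 6*y)*(l + 3*y)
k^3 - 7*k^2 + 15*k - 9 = (k - 3)^2*(k - 1)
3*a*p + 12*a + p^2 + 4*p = (3*a + p)*(p + 4)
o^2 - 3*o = o*(o - 3)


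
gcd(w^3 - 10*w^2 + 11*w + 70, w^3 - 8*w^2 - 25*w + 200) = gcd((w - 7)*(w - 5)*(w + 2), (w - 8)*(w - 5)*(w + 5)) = w - 5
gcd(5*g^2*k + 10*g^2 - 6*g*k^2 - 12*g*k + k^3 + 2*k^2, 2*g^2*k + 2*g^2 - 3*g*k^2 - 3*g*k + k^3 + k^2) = g - k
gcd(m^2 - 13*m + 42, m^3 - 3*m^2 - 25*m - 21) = m - 7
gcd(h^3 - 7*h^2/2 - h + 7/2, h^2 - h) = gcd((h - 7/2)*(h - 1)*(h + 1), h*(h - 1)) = h - 1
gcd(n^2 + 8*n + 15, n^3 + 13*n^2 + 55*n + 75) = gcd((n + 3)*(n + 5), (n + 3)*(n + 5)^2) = n^2 + 8*n + 15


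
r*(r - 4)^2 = r^3 - 8*r^2 + 16*r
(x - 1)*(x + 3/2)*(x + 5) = x^3 + 11*x^2/2 + x - 15/2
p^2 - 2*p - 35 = (p - 7)*(p + 5)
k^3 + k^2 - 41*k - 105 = (k - 7)*(k + 3)*(k + 5)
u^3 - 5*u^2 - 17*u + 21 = (u - 7)*(u - 1)*(u + 3)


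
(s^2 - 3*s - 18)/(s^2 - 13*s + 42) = (s + 3)/(s - 7)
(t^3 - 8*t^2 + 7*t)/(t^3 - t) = (t - 7)/(t + 1)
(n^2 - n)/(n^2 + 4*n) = (n - 1)/(n + 4)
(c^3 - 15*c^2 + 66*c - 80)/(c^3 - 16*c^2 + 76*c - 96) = (c - 5)/(c - 6)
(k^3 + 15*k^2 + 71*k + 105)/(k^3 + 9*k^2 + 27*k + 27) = (k^2 + 12*k + 35)/(k^2 + 6*k + 9)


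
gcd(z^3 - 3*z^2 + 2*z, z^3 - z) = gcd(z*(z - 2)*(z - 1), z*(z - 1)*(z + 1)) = z^2 - z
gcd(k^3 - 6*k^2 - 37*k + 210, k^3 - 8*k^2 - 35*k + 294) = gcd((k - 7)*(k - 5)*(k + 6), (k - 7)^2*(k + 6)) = k^2 - k - 42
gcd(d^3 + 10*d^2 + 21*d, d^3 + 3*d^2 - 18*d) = d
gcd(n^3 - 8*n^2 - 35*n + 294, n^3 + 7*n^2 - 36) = n + 6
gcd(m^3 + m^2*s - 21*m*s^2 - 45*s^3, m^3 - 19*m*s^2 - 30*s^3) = -m^2 + 2*m*s + 15*s^2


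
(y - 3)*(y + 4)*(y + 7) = y^3 + 8*y^2 - 5*y - 84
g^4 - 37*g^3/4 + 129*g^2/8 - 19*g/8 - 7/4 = (g - 7)*(g - 2)*(g - 1/2)*(g + 1/4)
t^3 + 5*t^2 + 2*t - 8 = (t - 1)*(t + 2)*(t + 4)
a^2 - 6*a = a*(a - 6)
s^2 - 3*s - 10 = (s - 5)*(s + 2)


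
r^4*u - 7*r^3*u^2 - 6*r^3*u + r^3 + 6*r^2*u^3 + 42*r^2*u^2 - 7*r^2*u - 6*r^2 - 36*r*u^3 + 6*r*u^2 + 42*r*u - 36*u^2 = (r - 6)*(r - 6*u)*(r - u)*(r*u + 1)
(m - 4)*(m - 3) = m^2 - 7*m + 12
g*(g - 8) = g^2 - 8*g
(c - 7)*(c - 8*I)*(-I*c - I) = -I*c^3 - 8*c^2 + 6*I*c^2 + 48*c + 7*I*c + 56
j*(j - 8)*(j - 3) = j^3 - 11*j^2 + 24*j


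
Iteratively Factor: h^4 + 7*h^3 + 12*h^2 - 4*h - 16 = (h + 4)*(h^3 + 3*h^2 - 4) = (h - 1)*(h + 4)*(h^2 + 4*h + 4) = (h - 1)*(h + 2)*(h + 4)*(h + 2)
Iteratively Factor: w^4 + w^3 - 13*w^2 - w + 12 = (w + 4)*(w^3 - 3*w^2 - w + 3) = (w - 1)*(w + 4)*(w^2 - 2*w - 3) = (w - 1)*(w + 1)*(w + 4)*(w - 3)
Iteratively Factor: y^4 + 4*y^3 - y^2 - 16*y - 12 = (y - 2)*(y^3 + 6*y^2 + 11*y + 6) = (y - 2)*(y + 2)*(y^2 + 4*y + 3) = (y - 2)*(y + 1)*(y + 2)*(y + 3)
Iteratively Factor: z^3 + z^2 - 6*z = (z - 2)*(z^2 + 3*z) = (z - 2)*(z + 3)*(z)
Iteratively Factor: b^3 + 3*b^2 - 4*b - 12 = (b + 2)*(b^2 + b - 6) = (b - 2)*(b + 2)*(b + 3)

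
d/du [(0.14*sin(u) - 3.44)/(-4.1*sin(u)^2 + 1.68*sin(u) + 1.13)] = (0.574*sin(u)^2 - 28.208*sin(u) + 5.9374)*cos(u)/(16.81*sin(u)^4 - 13.776*sin(u)^3 - 6.4436*sin(u)^2 + 3.7968*sin(u) + 1.2769)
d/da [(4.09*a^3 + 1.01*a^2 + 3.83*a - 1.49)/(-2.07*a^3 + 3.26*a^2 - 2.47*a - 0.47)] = (-3.5527136788005e-15*a^5 + 15.4241*a^4 - 4.3484*a^3 - 30.0003*a^2 + 8.7654*a - 5.4804)/(4.2849*a^6 - 13.4964*a^5 + 20.8534*a^4 - 14.1586*a^3 + 3.0365*a^2 + 2.3218*a + 0.2209)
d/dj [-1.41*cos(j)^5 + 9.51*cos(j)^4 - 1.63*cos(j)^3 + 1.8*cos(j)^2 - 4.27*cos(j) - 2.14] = (7.05*cos(j)^4 - 38.04*cos(j)^3 + 4.89*cos(j)^2 - 3.6*cos(j) + 4.27)*sin(j)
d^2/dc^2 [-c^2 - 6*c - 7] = -2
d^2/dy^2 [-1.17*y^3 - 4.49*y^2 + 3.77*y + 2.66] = -7.02*y - 8.98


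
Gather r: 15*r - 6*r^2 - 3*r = -6*r^2 + 12*r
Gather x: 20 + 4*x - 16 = 4*x + 4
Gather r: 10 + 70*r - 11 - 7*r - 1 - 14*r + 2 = 49*r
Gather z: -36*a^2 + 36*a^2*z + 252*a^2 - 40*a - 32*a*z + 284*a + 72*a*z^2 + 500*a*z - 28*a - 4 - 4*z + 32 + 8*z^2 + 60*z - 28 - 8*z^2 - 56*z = 216*a^2 + 72*a*z^2 + 216*a + z*(36*a^2 + 468*a)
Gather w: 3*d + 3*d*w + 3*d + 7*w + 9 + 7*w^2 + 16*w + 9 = 6*d + 7*w^2 + w*(3*d + 23) + 18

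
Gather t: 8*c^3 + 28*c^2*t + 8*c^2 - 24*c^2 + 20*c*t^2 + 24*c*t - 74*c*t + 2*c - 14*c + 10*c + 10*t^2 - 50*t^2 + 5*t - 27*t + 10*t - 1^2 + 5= 8*c^3 - 16*c^2 - 2*c + t^2*(20*c - 40) + t*(28*c^2 - 50*c - 12) + 4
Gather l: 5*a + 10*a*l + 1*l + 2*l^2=5*a + 2*l^2 + l*(10*a + 1)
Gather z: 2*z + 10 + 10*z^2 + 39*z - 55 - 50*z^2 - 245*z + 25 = -40*z^2 - 204*z - 20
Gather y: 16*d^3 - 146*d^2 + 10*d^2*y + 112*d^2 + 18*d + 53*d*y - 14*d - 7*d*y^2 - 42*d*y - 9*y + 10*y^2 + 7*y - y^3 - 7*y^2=16*d^3 - 34*d^2 + 4*d - y^3 + y^2*(3 - 7*d) + y*(10*d^2 + 11*d - 2)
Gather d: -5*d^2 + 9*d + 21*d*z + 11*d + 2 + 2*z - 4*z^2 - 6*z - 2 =-5*d^2 + d*(21*z + 20) - 4*z^2 - 4*z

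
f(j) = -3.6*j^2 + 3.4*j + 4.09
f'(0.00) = 3.40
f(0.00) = 4.09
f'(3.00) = -18.20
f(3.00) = -18.11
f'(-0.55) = 7.36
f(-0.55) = 1.13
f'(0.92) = -3.22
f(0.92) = 4.17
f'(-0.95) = 10.24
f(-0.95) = -2.39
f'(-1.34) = 13.05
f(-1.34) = -6.93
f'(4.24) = -27.13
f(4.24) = -46.21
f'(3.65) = -22.88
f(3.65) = -31.46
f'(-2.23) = 19.46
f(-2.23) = -21.39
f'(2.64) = -15.61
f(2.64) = -12.02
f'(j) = 3.4 - 7.2*j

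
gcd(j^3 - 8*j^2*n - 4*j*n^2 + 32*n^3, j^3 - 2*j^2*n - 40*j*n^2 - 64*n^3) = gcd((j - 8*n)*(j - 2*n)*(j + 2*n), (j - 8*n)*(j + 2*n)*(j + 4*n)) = j^2 - 6*j*n - 16*n^2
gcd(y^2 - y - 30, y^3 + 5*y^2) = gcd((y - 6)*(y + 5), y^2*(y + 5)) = y + 5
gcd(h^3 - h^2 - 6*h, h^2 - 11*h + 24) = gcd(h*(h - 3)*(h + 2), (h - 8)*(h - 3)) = h - 3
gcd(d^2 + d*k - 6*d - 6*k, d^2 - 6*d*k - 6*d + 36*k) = d - 6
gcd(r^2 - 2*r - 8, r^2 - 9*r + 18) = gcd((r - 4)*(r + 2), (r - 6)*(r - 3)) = 1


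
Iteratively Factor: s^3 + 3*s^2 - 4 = (s + 2)*(s^2 + s - 2) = (s - 1)*(s + 2)*(s + 2)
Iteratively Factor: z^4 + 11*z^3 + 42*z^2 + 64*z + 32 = (z + 2)*(z^3 + 9*z^2 + 24*z + 16) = (z + 2)*(z + 4)*(z^2 + 5*z + 4) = (z + 2)*(z + 4)^2*(z + 1)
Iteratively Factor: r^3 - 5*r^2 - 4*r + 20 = (r - 2)*(r^2 - 3*r - 10) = (r - 2)*(r + 2)*(r - 5)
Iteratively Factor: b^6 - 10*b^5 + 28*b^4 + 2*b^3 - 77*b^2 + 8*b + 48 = (b - 3)*(b^5 - 7*b^4 + 7*b^3 + 23*b^2 - 8*b - 16) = (b - 3)*(b - 1)*(b^4 - 6*b^3 + b^2 + 24*b + 16) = (b - 4)*(b - 3)*(b - 1)*(b^3 - 2*b^2 - 7*b - 4) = (b - 4)*(b - 3)*(b - 1)*(b + 1)*(b^2 - 3*b - 4) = (b - 4)^2*(b - 3)*(b - 1)*(b + 1)*(b + 1)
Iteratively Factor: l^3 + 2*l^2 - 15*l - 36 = (l - 4)*(l^2 + 6*l + 9) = (l - 4)*(l + 3)*(l + 3)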